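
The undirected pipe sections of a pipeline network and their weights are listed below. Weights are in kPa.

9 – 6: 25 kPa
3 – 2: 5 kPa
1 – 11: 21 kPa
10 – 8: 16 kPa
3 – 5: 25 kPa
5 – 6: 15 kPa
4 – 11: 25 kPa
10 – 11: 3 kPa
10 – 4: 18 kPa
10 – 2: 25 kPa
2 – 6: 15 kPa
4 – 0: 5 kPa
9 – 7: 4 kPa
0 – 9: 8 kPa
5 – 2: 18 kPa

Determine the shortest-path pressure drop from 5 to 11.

46 kPa

Compare a few routes:
5 → 3 → 2 → 10 → 11: 25+5+25+3 = 58
5 → 2 → 10 → 11: 18+25+3 = 46
5 → 6 → 2 → 10 → 11: 15+15+25+3 = 58
Cheapest is 5 → 2 → 10 → 11 at 46 kPa.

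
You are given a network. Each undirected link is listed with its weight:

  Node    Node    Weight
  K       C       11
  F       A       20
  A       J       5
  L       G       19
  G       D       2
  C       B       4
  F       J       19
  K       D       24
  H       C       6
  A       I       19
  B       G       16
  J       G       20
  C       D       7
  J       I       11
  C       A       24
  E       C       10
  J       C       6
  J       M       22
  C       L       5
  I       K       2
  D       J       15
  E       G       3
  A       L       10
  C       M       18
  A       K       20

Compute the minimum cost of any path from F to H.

31

Settle nodes by increasing distance from F:
F: 0
J: 19  (via F)
A: 20  (via F)
C: 25  (via J)
B: 29  (via C)
I: 30  (via J)
L: 30  (via A)
H: 31  (via C)
Shortest route: F–J–C–H = 31.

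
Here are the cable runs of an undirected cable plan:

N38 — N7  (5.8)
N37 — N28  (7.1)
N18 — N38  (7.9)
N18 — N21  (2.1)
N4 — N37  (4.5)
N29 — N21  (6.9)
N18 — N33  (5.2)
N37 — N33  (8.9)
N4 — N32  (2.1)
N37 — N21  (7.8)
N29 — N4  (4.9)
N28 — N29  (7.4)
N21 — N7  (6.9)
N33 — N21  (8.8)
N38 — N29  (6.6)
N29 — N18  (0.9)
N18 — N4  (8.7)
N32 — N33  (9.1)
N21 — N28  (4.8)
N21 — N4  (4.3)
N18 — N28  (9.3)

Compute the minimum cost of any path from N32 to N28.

Compare a few routes:
N32 - N4 - N29 - N28: 2.1+4.9+7.4 = 14.4
N32 - N4 - N37 - N28: 2.1+4.5+7.1 = 13.7
N32 - N4 - N21 - N28: 2.1+4.3+4.8 = 11.2
N32 - N4 - N29 - N18 - N21 - N28: 2.1+4.9+0.9+2.1+4.8 = 14.8
The minimum is 11.2 via N32 - N4 - N21 - N28.

11.2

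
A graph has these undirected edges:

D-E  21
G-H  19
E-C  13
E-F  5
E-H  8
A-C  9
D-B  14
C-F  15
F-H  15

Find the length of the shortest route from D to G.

48

Compare a few routes:
D–E–F–H–G: 21+5+15+19 = 60
D–E–C–F–H–G: 21+13+15+15+19 = 83
D–E–H–G: 21+8+19 = 48
The minimum is 48 via D–E–H–G.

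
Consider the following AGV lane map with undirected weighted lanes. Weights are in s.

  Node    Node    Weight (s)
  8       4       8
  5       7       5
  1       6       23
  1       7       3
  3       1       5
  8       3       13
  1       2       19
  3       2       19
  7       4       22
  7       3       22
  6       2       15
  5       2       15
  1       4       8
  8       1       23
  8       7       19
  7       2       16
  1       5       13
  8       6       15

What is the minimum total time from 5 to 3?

Compare a few routes:
5–7–3: 5+22 = 27
5–1–3: 13+5 = 18
5–7–1–3: 5+3+5 = 13
Cheapest is 5–7–1–3 at 13 s.

13 s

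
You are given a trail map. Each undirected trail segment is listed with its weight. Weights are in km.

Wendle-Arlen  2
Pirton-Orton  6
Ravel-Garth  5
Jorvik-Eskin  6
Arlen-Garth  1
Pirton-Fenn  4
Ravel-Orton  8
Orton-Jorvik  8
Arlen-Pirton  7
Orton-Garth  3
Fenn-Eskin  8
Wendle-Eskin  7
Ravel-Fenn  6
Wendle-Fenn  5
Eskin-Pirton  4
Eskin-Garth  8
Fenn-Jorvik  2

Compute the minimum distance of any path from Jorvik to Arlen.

Enumerating some paths:
Jorvik - Orton - Garth - Arlen: 8+3+1 = 12
Jorvik - Fenn - Wendle - Arlen: 2+5+2 = 9
Jorvik - Fenn - Ravel - Garth - Arlen: 2+6+5+1 = 14
Jorvik - Fenn - Pirton - Arlen: 2+4+7 = 13
The minimum is 9 km via Jorvik - Fenn - Wendle - Arlen.

9 km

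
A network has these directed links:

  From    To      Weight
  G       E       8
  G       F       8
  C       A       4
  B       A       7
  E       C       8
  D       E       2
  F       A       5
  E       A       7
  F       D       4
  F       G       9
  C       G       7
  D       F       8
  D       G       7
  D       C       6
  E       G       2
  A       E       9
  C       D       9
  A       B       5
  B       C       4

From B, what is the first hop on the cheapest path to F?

Candidate routes:
B–C–D–E–G–F: 4+9+2+2+8 = 25
B–C–G–F: 4+7+8 = 19
B–C–D–F: 4+9+8 = 21
B–A–E–G–F: 7+9+2+8 = 26
Cheapest is B–C–G–F at 19.
So from B the first move is to C.

C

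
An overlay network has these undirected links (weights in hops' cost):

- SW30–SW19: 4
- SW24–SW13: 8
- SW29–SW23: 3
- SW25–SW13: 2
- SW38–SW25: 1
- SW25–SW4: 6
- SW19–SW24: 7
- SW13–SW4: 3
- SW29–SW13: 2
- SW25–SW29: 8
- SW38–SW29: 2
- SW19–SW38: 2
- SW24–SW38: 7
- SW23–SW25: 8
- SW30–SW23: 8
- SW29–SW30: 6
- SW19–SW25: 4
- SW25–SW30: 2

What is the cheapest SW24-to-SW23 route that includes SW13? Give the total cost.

Shortest SW24→SW13: SW24–SW13 = 8
Shortest SW13→SW23: SW13–SW29–SW23 = 5
Total via SW13: 8 + 5 = 13 hops' cost.

13 hops' cost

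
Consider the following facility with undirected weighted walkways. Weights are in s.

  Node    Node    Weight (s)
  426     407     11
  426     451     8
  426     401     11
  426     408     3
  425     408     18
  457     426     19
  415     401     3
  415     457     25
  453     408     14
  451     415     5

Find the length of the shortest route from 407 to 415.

Shortest distances from 407:
407: 0
426: 11  (via 407)
408: 14  (via 426)
451: 19  (via 426)
401: 22  (via 426)
415: 24  (via 451)
Shortest route: 407 → 426 → 451 → 415 = 24 s.

24 s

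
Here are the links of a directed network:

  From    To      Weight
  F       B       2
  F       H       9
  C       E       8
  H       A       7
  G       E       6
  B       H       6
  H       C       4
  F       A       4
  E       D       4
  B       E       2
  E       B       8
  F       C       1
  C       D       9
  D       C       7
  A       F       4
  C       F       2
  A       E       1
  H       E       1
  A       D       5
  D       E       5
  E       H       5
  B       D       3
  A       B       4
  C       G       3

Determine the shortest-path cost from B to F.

12

Settle nodes by increasing distance from B:
B: 0
E: 2  (via B)
D: 3  (via B)
H: 6  (via B)
C: 10  (via D)
F: 12  (via C)
Shortest route: B → D → C → F = 12.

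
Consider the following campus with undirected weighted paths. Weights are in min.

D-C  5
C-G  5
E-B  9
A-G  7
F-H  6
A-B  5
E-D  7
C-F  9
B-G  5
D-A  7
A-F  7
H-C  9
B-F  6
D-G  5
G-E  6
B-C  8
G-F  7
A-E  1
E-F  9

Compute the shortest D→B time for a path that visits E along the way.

Shortest D→E: D–E = 7
Shortest E→B: E–A–B = 6
Total via E: 7 + 6 = 13 min.

13 min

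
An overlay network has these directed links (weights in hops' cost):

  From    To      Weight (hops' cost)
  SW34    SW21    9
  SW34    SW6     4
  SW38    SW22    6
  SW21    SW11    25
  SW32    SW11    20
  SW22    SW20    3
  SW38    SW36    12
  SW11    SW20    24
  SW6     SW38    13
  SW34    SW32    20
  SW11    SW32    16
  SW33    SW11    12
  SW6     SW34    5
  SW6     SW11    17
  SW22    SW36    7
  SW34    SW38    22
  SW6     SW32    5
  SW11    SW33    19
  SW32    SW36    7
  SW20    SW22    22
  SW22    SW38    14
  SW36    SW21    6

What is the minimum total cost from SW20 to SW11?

60 hops' cost

Candidate routes:
SW20–SW22–SW38–SW36–SW21–SW11: 22+14+12+6+25 = 79
SW20–SW22–SW36–SW21–SW11: 22+7+6+25 = 60
The minimum is 60 hops' cost via SW20–SW22–SW36–SW21–SW11.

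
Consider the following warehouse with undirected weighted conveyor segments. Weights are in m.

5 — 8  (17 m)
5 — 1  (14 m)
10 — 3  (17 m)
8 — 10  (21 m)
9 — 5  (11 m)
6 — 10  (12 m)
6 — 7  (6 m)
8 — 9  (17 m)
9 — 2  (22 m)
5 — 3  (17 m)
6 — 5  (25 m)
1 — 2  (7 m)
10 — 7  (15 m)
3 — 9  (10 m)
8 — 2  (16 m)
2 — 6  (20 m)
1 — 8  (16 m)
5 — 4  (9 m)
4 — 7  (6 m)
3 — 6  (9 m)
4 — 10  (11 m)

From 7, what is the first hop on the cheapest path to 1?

4

Candidate routes:
7 - 4 - 5 - 1: 6+9+14 = 29
7 - 6 - 2 - 1: 6+20+7 = 33
The minimum is 29 m via 7 - 4 - 5 - 1.
So from 7 the first move is to 4.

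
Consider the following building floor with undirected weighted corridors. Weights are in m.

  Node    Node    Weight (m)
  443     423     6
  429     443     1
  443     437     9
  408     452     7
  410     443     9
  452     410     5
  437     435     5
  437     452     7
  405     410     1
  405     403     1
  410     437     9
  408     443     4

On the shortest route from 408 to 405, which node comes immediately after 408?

452

Compare a few routes:
408–452–410–405: 7+5+1 = 13
408–443–437–410–405: 4+9+9+1 = 23
408–443–410–405: 4+9+1 = 14
Cheapest is 408–452–410–405 at 13 m.
So from 408 the first move is to 452.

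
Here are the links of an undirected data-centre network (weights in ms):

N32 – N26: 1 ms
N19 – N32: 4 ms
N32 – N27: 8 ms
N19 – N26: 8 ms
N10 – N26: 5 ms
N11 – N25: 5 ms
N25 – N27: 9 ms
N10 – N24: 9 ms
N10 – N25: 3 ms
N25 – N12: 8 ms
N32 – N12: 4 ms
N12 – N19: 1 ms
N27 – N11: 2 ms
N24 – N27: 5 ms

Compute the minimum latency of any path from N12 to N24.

17 ms

Compare a few routes:
N12–N32–N27–N24: 4+8+5 = 17
N12–N19–N32–N27–N24: 1+4+8+5 = 18
Cheapest is N12–N32–N27–N24 at 17 ms.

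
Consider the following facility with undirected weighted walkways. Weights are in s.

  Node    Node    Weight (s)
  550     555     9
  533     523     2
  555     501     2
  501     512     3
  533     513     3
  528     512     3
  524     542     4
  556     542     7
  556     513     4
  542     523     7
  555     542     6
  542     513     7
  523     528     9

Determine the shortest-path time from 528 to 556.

18 s

Shortest distances from 528:
528: 0
512: 3  (via 528)
501: 6  (via 512)
555: 8  (via 501)
523: 9  (via 528)
533: 11  (via 523)
542: 14  (via 555)
513: 14  (via 533)
550: 17  (via 555)
556: 18  (via 513)
Shortest route: 528 → 523 → 533 → 513 → 556 = 18 s.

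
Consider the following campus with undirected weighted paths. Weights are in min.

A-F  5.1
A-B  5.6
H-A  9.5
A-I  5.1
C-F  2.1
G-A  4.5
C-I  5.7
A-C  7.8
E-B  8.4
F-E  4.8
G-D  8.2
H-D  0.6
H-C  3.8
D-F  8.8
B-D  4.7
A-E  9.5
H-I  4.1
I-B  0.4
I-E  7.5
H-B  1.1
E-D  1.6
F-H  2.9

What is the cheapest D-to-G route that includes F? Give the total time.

13.1 min

Shortest D→F: D → H → F = 3.5
Best F to G: F → A → G costing 9.6
Total via F: 3.5 + 9.6 = 13.1 min.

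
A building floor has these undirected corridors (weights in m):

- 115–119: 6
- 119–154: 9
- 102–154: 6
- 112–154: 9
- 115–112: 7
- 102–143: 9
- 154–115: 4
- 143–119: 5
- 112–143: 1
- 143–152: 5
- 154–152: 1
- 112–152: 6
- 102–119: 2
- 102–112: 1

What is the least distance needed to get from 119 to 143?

Compare a few routes:
119 - 143: 5 = 5
119 - 102 - 112 - 143: 2+1+1 = 4
The minimum is 4 m via 119 - 102 - 112 - 143.

4 m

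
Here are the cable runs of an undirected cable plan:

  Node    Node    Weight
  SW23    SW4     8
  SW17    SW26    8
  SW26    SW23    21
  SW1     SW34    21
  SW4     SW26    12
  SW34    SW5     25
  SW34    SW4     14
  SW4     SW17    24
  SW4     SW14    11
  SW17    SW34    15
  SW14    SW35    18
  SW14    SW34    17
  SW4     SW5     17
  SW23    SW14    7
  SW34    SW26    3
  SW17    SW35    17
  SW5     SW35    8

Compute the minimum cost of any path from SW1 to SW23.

43

Compare a few routes:
SW1 → SW34 → SW26 → SW4 → SW23: 21+3+12+8 = 44
SW1 → SW34 → SW4 → SW23: 21+14+8 = 43
SW1 → SW34 → SW26 → SW23: 21+3+21 = 45
Cheapest is SW1 → SW34 → SW4 → SW23 at 43.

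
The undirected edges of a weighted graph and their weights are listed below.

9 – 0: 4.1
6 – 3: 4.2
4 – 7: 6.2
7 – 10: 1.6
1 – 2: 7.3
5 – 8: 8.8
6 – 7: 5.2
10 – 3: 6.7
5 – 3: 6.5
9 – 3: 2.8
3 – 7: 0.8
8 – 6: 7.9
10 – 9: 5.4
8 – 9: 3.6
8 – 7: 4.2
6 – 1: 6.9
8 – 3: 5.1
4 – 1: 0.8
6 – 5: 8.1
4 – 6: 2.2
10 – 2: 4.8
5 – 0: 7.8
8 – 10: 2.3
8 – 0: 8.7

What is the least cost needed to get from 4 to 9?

Candidate routes:
4–7–3–9: 6.2+0.8+2.8 = 9.8
4–6–3–9: 2.2+4.2+2.8 = 9.2
Cheapest is 4–6–3–9 at 9.2.

9.2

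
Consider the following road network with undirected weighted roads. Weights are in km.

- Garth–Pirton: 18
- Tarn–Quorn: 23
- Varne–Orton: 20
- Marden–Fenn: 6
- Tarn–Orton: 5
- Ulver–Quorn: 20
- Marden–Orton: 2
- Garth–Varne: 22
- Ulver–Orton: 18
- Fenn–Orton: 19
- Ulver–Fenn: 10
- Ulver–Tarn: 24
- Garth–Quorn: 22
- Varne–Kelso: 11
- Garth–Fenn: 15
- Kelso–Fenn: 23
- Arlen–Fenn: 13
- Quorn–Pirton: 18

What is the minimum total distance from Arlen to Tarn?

26 km

Compare a few routes:
Arlen → Fenn → Orton → Tarn: 13+19+5 = 37
Arlen → Fenn → Marden → Orton → Tarn: 13+6+2+5 = 26
The minimum is 26 km via Arlen → Fenn → Marden → Orton → Tarn.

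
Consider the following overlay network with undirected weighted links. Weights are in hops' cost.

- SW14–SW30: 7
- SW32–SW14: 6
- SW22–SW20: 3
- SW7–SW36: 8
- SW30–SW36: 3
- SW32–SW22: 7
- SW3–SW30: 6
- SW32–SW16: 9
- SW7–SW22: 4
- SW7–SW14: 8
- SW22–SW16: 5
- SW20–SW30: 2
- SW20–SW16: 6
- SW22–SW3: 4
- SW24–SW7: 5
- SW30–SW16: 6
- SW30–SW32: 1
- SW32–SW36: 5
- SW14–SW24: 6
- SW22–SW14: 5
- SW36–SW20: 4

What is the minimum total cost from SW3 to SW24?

13 hops' cost

Shortest distances from SW3:
SW3: 0
SW22: 4  (via SW3)
SW30: 6  (via SW3)
SW20: 7  (via SW22)
SW32: 7  (via SW30)
SW7: 8  (via SW22)
SW16: 9  (via SW22)
SW36: 9  (via SW30)
SW14: 9  (via SW22)
SW24: 13  (via SW7)
Shortest route: SW3 → SW22 → SW7 → SW24 = 13 hops' cost.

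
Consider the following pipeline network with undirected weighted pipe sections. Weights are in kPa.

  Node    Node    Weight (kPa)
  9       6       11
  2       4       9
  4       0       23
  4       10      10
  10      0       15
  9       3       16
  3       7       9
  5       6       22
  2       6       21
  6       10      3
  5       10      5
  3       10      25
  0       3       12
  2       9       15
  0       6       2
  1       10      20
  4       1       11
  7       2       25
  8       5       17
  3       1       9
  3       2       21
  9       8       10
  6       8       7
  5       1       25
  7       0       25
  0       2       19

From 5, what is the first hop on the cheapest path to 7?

Compare a few routes:
5 - 10 - 6 - 0 - 7: 5+3+2+25 = 35
5 - 10 - 6 - 0 - 3 - 7: 5+3+2+12+9 = 31
The minimum is 31 kPa via 5 - 10 - 6 - 0 - 3 - 7.
So from 5 the first move is to 10.

10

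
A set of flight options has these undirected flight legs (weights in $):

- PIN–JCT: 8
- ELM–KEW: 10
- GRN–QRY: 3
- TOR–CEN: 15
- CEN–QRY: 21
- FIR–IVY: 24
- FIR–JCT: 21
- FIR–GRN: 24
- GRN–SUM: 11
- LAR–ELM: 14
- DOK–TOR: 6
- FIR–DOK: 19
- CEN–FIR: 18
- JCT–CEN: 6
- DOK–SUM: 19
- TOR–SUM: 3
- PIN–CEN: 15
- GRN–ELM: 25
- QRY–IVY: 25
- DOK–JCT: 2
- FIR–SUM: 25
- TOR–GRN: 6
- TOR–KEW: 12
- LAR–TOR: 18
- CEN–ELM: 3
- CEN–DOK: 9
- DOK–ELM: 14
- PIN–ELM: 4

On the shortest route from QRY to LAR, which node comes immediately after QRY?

Enumerating some paths:
QRY → GRN → TOR → LAR: 3+6+18 = 27
QRY → GRN → SUM → TOR → LAR: 3+11+3+18 = 35
QRY → CEN → ELM → LAR: 21+3+14 = 38
Cheapest is QRY → GRN → TOR → LAR at $27.
So from QRY the first move is to GRN.

GRN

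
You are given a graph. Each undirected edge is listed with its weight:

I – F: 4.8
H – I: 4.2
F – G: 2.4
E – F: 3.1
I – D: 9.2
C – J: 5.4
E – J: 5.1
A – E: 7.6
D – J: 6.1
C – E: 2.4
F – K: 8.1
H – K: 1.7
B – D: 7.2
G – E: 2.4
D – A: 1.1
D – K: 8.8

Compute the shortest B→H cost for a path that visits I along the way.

Shortest B→I: B → D → I = 16.4
Shortest I→H: I → H = 4.2
Total via I: 16.4 + 4.2 = 20.6.

20.6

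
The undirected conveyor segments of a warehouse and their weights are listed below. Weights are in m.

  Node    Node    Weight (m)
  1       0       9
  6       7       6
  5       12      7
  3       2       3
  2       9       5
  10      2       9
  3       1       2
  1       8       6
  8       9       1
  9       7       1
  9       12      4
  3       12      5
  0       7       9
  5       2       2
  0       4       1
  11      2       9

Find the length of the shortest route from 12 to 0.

14 m

Shortest distances from 12:
12: 0
9: 4  (via 12)
3: 5  (via 12)
7: 5  (via 9)
8: 5  (via 9)
1: 7  (via 3)
5: 7  (via 12)
2: 8  (via 3)
6: 11  (via 7)
0: 14  (via 7)
Shortest route: 12 → 9 → 7 → 0 = 14 m.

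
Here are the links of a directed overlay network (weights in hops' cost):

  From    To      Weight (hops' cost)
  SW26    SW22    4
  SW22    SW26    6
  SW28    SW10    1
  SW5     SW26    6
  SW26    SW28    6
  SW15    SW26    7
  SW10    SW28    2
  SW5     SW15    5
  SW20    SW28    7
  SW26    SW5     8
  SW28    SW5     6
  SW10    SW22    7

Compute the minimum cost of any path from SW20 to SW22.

15 hops' cost

Enumerating some paths:
SW20 → SW28 → SW5 → SW26 → SW22: 7+6+6+4 = 23
SW20 → SW28 → SW10 → SW22: 7+1+7 = 15
Cheapest is SW20 → SW28 → SW10 → SW22 at 15 hops' cost.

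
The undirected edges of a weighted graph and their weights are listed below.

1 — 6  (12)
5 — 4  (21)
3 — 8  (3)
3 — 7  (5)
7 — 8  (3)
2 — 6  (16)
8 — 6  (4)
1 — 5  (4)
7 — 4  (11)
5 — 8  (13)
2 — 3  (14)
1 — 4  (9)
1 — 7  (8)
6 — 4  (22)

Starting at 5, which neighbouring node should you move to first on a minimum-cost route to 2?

Compare a few routes:
5 → 8 → 3 → 2: 13+3+14 = 30
5 → 1 → 7 → 3 → 2: 4+8+5+14 = 31
5 → 1 → 6 → 2: 4+12+16 = 32
5 → 1 → 7 → 8 → 3 → 2: 4+8+3+3+14 = 32
Cheapest is 5 → 8 → 3 → 2 at 30.
So from 5 the first move is to 8.

8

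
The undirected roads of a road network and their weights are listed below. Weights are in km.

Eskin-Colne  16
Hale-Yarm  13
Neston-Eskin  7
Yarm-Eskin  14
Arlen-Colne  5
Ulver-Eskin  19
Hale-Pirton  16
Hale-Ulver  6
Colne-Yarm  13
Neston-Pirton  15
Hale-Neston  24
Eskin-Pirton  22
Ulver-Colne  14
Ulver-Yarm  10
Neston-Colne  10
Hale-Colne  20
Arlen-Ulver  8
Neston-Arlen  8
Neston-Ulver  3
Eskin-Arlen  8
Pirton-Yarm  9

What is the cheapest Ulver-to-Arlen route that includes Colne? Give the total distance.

Shortest Ulver→Colne: Ulver → Neston → Colne = 13
Best Colne to Arlen: Colne → Arlen costing 5
Total via Colne: 13 + 5 = 18 km.

18 km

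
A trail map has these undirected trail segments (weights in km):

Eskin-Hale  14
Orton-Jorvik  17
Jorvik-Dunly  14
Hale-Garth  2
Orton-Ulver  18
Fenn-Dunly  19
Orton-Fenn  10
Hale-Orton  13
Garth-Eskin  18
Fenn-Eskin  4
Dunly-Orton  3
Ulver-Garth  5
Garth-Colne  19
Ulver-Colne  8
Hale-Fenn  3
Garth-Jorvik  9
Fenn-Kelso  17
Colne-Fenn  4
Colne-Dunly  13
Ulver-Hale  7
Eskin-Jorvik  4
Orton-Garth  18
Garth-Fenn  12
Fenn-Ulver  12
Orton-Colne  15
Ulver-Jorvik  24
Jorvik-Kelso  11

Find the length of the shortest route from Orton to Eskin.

Shortest distances from Orton:
Orton: 0
Dunly: 3  (via Orton)
Fenn: 10  (via Orton)
Hale: 13  (via Orton)
Eskin: 14  (via Fenn)
Shortest route: Orton–Fenn–Eskin = 14 km.

14 km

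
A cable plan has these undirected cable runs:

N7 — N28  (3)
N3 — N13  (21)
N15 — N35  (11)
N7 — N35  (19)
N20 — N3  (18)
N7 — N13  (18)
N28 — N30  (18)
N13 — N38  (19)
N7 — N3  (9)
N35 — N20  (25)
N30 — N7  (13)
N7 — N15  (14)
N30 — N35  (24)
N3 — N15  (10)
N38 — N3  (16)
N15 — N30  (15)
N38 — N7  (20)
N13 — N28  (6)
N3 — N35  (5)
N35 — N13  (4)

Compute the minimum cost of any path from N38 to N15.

Compare a few routes:
N38 - N3 - N35 - N15: 16+5+11 = 32
N38 - N7 - N15: 20+14 = 34
N38 - N13 - N35 - N15: 19+4+11 = 34
N38 - N3 - N15: 16+10 = 26
Cheapest is N38 - N3 - N15 at 26.

26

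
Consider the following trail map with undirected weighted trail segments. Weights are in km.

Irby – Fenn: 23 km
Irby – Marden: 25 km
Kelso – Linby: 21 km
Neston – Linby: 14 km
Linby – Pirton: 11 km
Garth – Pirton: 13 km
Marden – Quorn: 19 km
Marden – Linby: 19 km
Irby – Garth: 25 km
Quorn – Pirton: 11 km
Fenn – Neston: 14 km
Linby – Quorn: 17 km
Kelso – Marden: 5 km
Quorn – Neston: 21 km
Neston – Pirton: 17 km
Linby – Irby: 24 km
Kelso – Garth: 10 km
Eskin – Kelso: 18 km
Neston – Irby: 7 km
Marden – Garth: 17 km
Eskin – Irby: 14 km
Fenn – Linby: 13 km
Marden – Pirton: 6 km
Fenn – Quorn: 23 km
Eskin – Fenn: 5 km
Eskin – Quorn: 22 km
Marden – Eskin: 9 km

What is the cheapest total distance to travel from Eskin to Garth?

24 km

Settle nodes by increasing distance from Eskin:
Eskin: 0
Fenn: 5  (via Eskin)
Marden: 9  (via Eskin)
Kelso: 14  (via Marden)
Irby: 14  (via Eskin)
Pirton: 15  (via Marden)
Linby: 18  (via Fenn)
Neston: 19  (via Fenn)
Quorn: 22  (via Eskin)
Garth: 24  (via Kelso)
Shortest route: Eskin–Marden–Kelso–Garth = 24 km.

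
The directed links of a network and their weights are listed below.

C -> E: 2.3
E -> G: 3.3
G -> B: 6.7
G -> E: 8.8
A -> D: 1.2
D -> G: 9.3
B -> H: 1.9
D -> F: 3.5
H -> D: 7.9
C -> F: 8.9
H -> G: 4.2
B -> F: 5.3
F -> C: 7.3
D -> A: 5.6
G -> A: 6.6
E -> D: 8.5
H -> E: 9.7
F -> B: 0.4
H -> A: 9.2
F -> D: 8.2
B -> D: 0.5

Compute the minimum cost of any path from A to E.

14.3

Enumerating some paths:
A–D–F–C–E: 1.2+3.5+7.3+2.3 = 14.3
A–D–G–E: 1.2+9.3+8.8 = 19.3
A–D–F–B–H–E: 1.2+3.5+0.4+1.9+9.7 = 16.7
Cheapest is A–D–F–C–E at 14.3.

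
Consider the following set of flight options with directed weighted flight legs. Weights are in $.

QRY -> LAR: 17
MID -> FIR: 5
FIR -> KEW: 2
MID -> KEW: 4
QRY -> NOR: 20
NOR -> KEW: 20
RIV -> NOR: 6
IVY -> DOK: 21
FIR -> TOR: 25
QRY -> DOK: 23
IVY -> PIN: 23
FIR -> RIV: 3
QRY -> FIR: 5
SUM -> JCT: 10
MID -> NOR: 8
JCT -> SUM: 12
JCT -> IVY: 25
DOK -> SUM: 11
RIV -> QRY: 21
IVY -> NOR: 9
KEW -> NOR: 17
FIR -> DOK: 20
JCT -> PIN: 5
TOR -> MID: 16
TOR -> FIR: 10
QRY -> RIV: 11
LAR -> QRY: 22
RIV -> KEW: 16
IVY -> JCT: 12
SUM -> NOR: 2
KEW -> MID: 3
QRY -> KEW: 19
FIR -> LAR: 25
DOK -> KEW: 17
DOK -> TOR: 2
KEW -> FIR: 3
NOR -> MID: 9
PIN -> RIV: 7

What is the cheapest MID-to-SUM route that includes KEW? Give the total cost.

Shortest MID→KEW: MID → KEW = 4
Best KEW to SUM: KEW → FIR → DOK → SUM costing 34
Total via KEW: 4 + 34 = $38.

$38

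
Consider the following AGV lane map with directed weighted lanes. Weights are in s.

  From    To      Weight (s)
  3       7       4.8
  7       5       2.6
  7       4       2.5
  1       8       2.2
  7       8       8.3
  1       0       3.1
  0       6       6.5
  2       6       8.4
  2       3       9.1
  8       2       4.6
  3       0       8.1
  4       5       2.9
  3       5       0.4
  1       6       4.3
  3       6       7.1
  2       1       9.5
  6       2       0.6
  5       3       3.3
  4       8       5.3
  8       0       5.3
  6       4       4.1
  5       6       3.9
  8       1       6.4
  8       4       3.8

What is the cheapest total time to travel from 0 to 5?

Candidate routes:
0 - 6 - 2 - 3 - 7 - 5: 6.5+0.6+9.1+4.8+2.6 = 23.6
0 - 6 - 4 - 5: 6.5+4.1+2.9 = 13.5
0 - 6 - 2 - 3 - 5: 6.5+0.6+9.1+0.4 = 16.6
The minimum is 13.5 s via 0 - 6 - 4 - 5.

13.5 s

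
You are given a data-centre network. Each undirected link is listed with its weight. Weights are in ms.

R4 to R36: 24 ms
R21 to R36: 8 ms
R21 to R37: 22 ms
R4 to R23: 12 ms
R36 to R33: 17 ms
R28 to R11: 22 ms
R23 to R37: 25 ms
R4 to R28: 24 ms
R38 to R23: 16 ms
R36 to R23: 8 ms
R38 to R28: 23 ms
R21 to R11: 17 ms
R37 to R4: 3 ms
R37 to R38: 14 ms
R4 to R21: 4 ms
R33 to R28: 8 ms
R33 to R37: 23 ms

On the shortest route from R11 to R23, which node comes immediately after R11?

Compare a few routes:
R11 → R21 → R4 → R36 → R23: 17+4+24+8 = 53
R11 → R21 → R4 → R23: 17+4+12 = 33
R11 → R21 → R37 → R4 → R23: 17+22+3+12 = 54
R11 → R21 → R4 → R37 → R23: 17+4+3+25 = 49
Cheapest is R11 → R21 → R4 → R23 at 33 ms.
So from R11 the first move is to R21.

R21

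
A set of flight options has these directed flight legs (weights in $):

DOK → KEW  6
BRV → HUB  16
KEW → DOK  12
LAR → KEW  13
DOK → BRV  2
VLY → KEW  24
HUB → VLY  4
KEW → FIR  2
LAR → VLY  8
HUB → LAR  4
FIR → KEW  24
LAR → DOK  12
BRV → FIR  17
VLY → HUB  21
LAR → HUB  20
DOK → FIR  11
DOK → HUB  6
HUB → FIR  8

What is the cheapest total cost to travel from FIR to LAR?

Running Dijkstra from FIR:
FIR: 0
KEW: 24  (via FIR)
DOK: 36  (via KEW)
BRV: 38  (via DOK)
HUB: 42  (via DOK)
LAR: 46  (via HUB)
Shortest route: FIR–KEW–DOK–HUB–LAR = $46.

$46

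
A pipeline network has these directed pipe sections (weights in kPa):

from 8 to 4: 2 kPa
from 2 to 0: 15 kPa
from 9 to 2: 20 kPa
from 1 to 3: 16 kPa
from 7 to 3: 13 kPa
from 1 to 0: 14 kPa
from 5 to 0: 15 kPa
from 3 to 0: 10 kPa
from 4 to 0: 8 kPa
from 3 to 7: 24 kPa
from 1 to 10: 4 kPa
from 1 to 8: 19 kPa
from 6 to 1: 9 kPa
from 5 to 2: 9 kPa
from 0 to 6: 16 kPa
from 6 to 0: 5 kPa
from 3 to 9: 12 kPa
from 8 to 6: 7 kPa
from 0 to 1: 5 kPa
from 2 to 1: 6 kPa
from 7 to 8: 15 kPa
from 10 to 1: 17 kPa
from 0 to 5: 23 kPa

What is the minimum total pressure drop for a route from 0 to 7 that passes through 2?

78 kPa

Best 0 to 2: 0–5–2 costing 32
Best 2 to 7: 2–1–3–7 costing 46
Total via 2: 32 + 46 = 78 kPa.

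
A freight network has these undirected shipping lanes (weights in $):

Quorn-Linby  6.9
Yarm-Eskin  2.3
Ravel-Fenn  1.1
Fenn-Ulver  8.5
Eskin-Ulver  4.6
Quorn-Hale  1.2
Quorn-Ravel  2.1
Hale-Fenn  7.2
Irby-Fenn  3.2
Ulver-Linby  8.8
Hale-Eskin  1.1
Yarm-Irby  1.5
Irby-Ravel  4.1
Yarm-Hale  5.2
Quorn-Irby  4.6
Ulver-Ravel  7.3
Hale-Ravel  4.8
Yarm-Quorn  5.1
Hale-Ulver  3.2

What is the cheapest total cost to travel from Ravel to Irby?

Running Dijkstra from Ravel:
Ravel: 0
Fenn: 1.1  (via Ravel)
Quorn: 2.1  (via Ravel)
Hale: 3.3  (via Quorn)
Irby: 4.1  (via Ravel)
Shortest route: Ravel–Irby = $4.1.

$4.1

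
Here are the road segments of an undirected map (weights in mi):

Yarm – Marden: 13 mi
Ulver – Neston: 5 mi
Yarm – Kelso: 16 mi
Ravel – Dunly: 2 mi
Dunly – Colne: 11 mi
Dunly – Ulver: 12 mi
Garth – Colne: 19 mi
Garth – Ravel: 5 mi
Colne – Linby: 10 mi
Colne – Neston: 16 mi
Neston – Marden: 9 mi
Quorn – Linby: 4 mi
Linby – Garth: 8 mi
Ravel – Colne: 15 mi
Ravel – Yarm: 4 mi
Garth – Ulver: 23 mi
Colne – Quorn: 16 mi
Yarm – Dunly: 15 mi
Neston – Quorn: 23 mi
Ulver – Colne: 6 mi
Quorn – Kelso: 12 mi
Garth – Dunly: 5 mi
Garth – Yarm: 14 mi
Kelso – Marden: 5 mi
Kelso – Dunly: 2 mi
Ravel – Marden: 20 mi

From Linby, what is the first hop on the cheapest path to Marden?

Garth

Compare a few routes:
Linby–Quorn–Kelso–Marden: 4+12+5 = 21
Linby–Garth–Dunly–Kelso–Marden: 8+5+2+5 = 20
The minimum is 20 mi via Linby–Garth–Dunly–Kelso–Marden.
So from Linby the first move is to Garth.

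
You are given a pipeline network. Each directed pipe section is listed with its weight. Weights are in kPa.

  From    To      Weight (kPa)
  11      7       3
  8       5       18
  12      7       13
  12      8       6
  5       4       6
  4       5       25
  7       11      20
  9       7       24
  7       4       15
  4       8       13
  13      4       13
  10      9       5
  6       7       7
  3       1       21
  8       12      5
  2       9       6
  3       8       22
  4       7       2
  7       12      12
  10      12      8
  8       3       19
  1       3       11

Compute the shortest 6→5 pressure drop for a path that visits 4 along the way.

Shortest 6→4: 6–7–4 = 22
Shortest 4→5: 4–5 = 25
Total via 4: 22 + 25 = 47 kPa.

47 kPa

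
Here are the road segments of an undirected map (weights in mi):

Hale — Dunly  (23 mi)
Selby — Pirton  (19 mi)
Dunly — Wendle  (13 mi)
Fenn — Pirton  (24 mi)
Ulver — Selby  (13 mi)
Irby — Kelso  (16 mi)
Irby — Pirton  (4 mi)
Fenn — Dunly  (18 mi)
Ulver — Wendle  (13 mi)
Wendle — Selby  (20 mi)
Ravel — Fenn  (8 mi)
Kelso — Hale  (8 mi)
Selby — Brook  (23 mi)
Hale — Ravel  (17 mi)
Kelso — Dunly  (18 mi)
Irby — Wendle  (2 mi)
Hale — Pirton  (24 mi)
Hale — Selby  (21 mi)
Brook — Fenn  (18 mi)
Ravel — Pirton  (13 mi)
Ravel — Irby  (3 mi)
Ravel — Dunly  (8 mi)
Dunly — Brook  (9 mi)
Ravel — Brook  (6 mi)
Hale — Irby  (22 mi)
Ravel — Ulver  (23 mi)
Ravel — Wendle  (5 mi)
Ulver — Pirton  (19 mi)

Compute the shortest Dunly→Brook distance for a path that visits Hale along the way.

Best Dunly to Hale: Dunly–Hale costing 23
Shortest Hale→Brook: Hale–Ravel–Brook = 23
Total via Hale: 23 + 23 = 46 mi.

46 mi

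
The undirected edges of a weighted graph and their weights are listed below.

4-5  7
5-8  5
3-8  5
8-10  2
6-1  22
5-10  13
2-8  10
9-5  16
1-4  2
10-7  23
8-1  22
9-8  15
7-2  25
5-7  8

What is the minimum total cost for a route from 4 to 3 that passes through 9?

43

Shortest 4→9: 4–5–9 = 23
Shortest 9→3: 9–8–3 = 20
Total via 9: 23 + 20 = 43.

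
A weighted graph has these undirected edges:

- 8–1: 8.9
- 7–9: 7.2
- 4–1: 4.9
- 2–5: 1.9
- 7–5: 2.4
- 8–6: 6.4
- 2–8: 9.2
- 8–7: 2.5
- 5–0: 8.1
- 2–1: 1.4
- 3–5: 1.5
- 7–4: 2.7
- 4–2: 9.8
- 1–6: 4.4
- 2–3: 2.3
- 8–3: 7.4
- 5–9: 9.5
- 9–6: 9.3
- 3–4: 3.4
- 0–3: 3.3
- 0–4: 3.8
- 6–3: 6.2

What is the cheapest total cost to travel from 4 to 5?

Candidate routes:
4 - 3 - 5: 3.4+1.5 = 4.9
4 - 7 - 5: 2.7+2.4 = 5.1
4 - 3 - 2 - 5: 3.4+2.3+1.9 = 7.6
4 - 1 - 2 - 5: 4.9+1.4+1.9 = 8.2
Cheapest is 4 - 3 - 5 at 4.9.

4.9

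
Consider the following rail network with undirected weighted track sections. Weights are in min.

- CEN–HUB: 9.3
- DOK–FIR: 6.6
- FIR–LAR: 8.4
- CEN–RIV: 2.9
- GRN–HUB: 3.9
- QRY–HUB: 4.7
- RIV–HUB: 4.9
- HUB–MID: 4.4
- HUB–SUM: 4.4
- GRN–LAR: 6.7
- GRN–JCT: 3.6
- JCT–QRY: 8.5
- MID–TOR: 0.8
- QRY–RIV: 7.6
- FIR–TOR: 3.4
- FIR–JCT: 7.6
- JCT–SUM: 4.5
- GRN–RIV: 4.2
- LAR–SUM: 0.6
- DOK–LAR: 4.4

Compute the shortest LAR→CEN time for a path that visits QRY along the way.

Best LAR to QRY: LAR → SUM → HUB → QRY costing 9.7
Best QRY to CEN: QRY → RIV → CEN costing 10.5
Total via QRY: 9.7 + 10.5 = 20.2 min.

20.2 min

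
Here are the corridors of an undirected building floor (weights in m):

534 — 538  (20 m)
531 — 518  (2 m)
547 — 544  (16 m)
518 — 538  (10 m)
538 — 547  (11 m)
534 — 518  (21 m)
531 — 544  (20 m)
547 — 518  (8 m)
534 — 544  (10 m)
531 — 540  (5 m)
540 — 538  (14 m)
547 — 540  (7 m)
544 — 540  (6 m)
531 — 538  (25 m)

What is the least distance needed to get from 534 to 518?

21 m

Settle nodes by increasing distance from 534:
534: 0
544: 10  (via 534)
540: 16  (via 544)
538: 20  (via 534)
531: 21  (via 540)
518: 21  (via 534)
Shortest route: 534 → 518 = 21 m.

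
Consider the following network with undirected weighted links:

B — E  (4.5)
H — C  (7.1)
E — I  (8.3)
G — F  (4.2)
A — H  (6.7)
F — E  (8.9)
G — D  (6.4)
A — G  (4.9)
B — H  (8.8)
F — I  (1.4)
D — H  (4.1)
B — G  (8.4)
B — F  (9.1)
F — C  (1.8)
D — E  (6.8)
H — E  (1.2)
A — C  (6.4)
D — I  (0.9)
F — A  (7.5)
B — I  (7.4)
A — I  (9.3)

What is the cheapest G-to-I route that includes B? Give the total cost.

Best G to B: G → B costing 8.4
Best B to I: B → I costing 7.4
Total via B: 8.4 + 7.4 = 15.8.

15.8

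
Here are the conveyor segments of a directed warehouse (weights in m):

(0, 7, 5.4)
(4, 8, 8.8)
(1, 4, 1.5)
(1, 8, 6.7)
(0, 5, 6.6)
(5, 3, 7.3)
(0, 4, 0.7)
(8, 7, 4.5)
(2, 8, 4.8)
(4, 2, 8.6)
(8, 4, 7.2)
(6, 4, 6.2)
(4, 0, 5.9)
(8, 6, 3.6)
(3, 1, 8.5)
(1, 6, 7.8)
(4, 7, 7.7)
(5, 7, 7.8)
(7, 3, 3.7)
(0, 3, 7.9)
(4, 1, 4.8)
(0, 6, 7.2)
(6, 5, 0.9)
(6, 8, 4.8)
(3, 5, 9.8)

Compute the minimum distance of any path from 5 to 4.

Compare a few routes:
5 → 3 → 1 → 4: 7.3+8.5+1.5 = 17.3
5 → 7 → 3 → 1 → 4: 7.8+3.7+8.5+1.5 = 21.5
5 → 3 → 1 → 8 → 4: 7.3+8.5+6.7+7.2 = 29.7
Cheapest is 5 → 3 → 1 → 4 at 17.3 m.

17.3 m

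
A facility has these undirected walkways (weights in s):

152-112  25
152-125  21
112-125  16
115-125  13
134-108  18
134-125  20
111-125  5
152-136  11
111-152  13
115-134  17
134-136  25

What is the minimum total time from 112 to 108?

Settle nodes by increasing distance from 112:
112: 0
125: 16  (via 112)
111: 21  (via 125)
152: 25  (via 112)
115: 29  (via 125)
136: 36  (via 152)
134: 36  (via 125)
108: 54  (via 134)
Shortest route: 112 → 125 → 134 → 108 = 54 s.

54 s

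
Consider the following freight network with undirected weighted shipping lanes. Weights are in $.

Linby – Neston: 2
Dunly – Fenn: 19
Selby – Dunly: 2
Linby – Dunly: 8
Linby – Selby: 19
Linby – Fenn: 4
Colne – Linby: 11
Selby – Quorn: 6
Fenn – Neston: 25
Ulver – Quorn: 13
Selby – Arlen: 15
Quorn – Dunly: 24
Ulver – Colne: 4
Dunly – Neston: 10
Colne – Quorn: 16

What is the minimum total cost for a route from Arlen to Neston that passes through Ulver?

Best Arlen to Ulver: Arlen → Selby → Quorn → Ulver costing 34
Shortest Ulver→Neston: Ulver → Colne → Linby → Neston = 17
Total via Ulver: 34 + 17 = $51.

$51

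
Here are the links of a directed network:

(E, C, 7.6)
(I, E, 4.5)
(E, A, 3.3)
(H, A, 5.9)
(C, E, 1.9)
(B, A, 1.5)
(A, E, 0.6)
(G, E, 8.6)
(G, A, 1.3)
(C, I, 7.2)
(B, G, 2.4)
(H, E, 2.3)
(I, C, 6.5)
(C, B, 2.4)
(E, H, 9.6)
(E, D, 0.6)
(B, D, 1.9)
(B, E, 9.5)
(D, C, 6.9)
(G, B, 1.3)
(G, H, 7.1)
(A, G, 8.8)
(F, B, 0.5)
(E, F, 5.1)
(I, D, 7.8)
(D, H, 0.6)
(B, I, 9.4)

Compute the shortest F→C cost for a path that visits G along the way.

Shortest F→G: F → B → G = 2.9
Shortest G→C: G → A → E → D → C = 9.4
Total via G: 2.9 + 9.4 = 12.3.

12.3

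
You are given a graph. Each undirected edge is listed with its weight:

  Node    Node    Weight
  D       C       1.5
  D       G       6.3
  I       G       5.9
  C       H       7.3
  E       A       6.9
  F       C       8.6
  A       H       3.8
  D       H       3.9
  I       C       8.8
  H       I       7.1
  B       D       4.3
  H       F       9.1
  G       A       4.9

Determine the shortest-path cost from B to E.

18.9

Enumerating some paths:
B → D → G → A → E: 4.3+6.3+4.9+6.9 = 22.4
B → D → H → A → E: 4.3+3.9+3.8+6.9 = 18.9
The minimum is 18.9 via B → D → H → A → E.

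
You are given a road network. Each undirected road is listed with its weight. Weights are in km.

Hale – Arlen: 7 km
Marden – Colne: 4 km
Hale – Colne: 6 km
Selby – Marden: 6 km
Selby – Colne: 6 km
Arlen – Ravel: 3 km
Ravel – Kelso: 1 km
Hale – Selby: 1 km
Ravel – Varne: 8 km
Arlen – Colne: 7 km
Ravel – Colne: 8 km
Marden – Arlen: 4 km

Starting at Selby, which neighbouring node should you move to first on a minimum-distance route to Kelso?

Hale

Enumerating some paths:
Selby–Marden–Arlen–Ravel–Kelso: 6+4+3+1 = 14
Selby–Hale–Arlen–Ravel–Kelso: 1+7+3+1 = 12
Cheapest is Selby–Hale–Arlen–Ravel–Kelso at 12 km.
So from Selby the first move is to Hale.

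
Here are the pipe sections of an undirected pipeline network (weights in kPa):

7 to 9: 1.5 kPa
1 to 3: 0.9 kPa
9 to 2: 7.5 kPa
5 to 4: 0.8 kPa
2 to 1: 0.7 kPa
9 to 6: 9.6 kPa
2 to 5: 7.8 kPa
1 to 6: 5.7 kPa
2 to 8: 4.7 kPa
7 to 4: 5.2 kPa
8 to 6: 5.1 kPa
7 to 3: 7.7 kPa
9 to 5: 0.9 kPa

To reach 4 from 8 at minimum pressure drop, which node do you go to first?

2

Compare a few routes:
8 → 2 → 9 → 5 → 4: 4.7+7.5+0.9+0.8 = 13.9
8 → 2 → 5 → 4: 4.7+7.8+0.8 = 13.3
The minimum is 13.3 kPa via 8 → 2 → 5 → 4.
So from 8 the first move is to 2.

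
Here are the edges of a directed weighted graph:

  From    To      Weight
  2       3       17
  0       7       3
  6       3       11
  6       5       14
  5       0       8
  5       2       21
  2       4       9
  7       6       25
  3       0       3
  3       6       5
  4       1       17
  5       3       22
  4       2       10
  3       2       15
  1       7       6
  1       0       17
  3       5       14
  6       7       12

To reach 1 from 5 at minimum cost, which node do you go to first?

2

Enumerating some paths:
5–2–4–1: 21+9+17 = 47
5–0–7–6–3–2–4–1: 8+3+25+11+15+9+17 = 88
5–3–2–4–1: 22+15+9+17 = 63
Cheapest is 5–2–4–1 at 47.
So from 5 the first move is to 2.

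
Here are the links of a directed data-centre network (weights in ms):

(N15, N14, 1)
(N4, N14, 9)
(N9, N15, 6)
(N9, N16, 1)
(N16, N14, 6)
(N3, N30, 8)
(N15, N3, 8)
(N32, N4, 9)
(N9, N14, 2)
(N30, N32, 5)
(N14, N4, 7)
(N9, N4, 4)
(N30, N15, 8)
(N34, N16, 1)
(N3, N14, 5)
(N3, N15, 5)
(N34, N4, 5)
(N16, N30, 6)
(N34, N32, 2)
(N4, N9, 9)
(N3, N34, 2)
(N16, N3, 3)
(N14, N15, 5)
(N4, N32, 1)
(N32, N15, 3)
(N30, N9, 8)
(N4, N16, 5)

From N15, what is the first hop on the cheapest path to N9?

Compare a few routes:
N15 → N14 → N4 → N9: 1+7+9 = 17
N15 → N3 → N30 → N9: 8+8+8 = 24
Cheapest is N15 → N14 → N4 → N9 at 17 ms.
So from N15 the first move is to N14.

N14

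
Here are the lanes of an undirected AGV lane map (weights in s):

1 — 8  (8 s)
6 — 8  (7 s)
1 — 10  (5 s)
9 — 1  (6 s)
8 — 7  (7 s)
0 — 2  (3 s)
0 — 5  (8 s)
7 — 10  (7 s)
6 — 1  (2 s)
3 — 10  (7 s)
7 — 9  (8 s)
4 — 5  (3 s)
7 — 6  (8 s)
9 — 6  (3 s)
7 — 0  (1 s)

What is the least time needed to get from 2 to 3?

18 s

Running Dijkstra from 2:
2: 0
0: 3  (via 2)
7: 4  (via 0)
5: 11  (via 0)
8: 11  (via 7)
10: 11  (via 7)
6: 12  (via 7)
9: 12  (via 7)
1: 14  (via 6)
4: 14  (via 5)
3: 18  (via 10)
Shortest route: 2 → 0 → 7 → 10 → 3 = 18 s.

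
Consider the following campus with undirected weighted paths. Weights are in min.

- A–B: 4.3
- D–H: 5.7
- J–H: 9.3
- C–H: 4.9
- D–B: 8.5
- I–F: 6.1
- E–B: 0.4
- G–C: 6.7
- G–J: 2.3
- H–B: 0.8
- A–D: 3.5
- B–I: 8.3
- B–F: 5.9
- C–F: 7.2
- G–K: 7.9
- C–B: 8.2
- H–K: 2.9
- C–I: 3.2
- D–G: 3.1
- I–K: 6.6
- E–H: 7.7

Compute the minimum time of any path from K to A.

Compare a few routes:
K → H → D → A: 2.9+5.7+3.5 = 12.1
K → G → D → A: 7.9+3.1+3.5 = 14.5
K → H → B → A: 2.9+0.8+4.3 = 8
Cheapest is K → H → B → A at 8 min.

8 min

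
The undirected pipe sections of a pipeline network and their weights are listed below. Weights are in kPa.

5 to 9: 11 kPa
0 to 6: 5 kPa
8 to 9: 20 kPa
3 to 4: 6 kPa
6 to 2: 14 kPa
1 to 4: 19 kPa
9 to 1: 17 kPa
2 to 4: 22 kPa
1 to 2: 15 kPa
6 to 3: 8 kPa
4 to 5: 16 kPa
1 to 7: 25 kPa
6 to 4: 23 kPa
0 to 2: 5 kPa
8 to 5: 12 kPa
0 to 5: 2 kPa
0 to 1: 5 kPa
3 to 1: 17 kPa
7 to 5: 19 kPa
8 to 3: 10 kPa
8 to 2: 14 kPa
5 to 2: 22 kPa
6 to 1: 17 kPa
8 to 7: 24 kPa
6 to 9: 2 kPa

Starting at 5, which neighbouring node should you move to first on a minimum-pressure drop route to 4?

4

Candidate routes:
5 → 4: 16 = 16
5 → 0 → 1 → 4: 2+5+19 = 26
5 → 0 → 6 → 3 → 4: 2+5+8+6 = 21
Cheapest is 5 → 4 at 16 kPa.
So from 5 the first move is to 4.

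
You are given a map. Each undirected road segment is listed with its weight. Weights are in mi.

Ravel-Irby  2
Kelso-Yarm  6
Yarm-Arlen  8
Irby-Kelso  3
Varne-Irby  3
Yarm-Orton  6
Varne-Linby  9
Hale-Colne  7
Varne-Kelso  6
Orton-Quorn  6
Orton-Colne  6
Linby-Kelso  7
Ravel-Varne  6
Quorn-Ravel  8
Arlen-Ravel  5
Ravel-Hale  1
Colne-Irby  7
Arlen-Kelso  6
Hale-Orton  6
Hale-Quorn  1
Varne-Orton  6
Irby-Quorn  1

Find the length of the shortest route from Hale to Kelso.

Candidate routes:
Hale–Quorn–Irby–Kelso: 1+1+3 = 5
Hale–Quorn–Irby–Varne–Kelso: 1+1+3+6 = 11
Hale–Ravel–Irby–Kelso: 1+2+3 = 6
Hale–Ravel–Irby–Varne–Kelso: 1+2+3+6 = 12
Cheapest is Hale–Quorn–Irby–Kelso at 5 mi.

5 mi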